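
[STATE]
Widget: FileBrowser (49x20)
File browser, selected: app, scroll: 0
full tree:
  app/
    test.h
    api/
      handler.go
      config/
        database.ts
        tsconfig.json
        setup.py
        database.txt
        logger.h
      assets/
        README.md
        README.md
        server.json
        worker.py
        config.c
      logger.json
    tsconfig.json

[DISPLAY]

> [-] app/                                       
    test.h                                       
    [+] api/                                     
    tsconfig.json                                
                                                 
                                                 
                                                 
                                                 
                                                 
                                                 
                                                 
                                                 
                                                 
                                                 
                                                 
                                                 
                                                 
                                                 
                                                 
                                                 


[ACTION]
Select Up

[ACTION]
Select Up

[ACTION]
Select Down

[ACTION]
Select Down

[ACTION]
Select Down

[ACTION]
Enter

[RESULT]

  [-] app/                                       
    test.h                                       
    [+] api/                                     
  > tsconfig.json                                
                                                 
                                                 
                                                 
                                                 
                                                 
                                                 
                                                 
                                                 
                                                 
                                                 
                                                 
                                                 
                                                 
                                                 
                                                 
                                                 


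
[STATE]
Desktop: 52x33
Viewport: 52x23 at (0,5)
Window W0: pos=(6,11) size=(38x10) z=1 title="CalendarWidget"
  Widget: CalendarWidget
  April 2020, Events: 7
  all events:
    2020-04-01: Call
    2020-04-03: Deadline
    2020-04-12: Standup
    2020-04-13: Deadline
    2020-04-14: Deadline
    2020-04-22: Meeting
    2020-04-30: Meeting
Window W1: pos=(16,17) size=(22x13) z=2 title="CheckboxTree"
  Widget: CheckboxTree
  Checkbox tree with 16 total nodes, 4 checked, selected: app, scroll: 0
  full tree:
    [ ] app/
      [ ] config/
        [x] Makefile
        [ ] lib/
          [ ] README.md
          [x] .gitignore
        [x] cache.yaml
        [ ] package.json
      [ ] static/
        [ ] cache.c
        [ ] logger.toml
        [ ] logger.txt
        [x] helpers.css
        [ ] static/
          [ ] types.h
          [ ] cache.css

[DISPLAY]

                                                    
                                                    
                                                    
                                                    
                                                    
                                                    
      ┏━━━━━━━━━━━━━━━━━━━━━━━━━━━━━━━━━━━━┓        
      ┃ CalendarWidget                     ┃        
      ┠────────────────────────────────────┨        
      ┃             April 2020             ┃        
      ┃Mo Tu We Th Fr Sa Su                ┃        
      ┃       1*  2  3*  4  5              ┃        
      ┃ 6  7  8 ┏━━━━━━━━━━━━━━━━━━━━┓     ┃        
      ┃13* 14* 1┃ CheckboxTree       ┃     ┃        
      ┃20 21 22*┠────────────────────┨     ┃        
      ┗━━━━━━━━━┃>[-] app/           ┃━━━━━┛        
                ┃   [-] config/      ┃              
                ┃     [x] Makefile   ┃              
                ┃     [-] lib/       ┃              
                ┃       [ ] README.md┃              
                ┃       [x] .gitignor┃              
                ┃     [x] cache.yaml ┃              
                ┃     [ ] package.jso┃              


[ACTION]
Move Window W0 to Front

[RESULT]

                                                    
                                                    
                                                    
                                                    
                                                    
                                                    
      ┏━━━━━━━━━━━━━━━━━━━━━━━━━━━━━━━━━━━━┓        
      ┃ CalendarWidget                     ┃        
      ┠────────────────────────────────────┨        
      ┃             April 2020             ┃        
      ┃Mo Tu We Th Fr Sa Su                ┃        
      ┃       1*  2  3*  4  5              ┃        
      ┃ 6  7  8  9 10 11 12*               ┃        
      ┃13* 14* 15 16 17 18 19              ┃        
      ┃20 21 22* 23 24 25 26               ┃        
      ┗━━━━━━━━━━━━━━━━━━━━━━━━━━━━━━━━━━━━┛        
                ┃   [-] config/      ┃              
                ┃     [x] Makefile   ┃              
                ┃     [-] lib/       ┃              
                ┃       [ ] README.md┃              
                ┃       [x] .gitignor┃              
                ┃     [x] cache.yaml ┃              
                ┃     [ ] package.jso┃              


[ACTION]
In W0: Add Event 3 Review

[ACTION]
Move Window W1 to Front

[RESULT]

                                                    
                                                    
                                                    
                                                    
                                                    
                                                    
      ┏━━━━━━━━━━━━━━━━━━━━━━━━━━━━━━━━━━━━┓        
      ┃ CalendarWidget                     ┃        
      ┠────────────────────────────────────┨        
      ┃             April 2020             ┃        
      ┃Mo Tu We Th Fr Sa Su                ┃        
      ┃       1*  2  3*  4  5              ┃        
      ┃ 6  7  8 ┏━━━━━━━━━━━━━━━━━━━━┓     ┃        
      ┃13* 14* 1┃ CheckboxTree       ┃     ┃        
      ┃20 21 22*┠────────────────────┨     ┃        
      ┗━━━━━━━━━┃>[-] app/           ┃━━━━━┛        
                ┃   [-] config/      ┃              
                ┃     [x] Makefile   ┃              
                ┃     [-] lib/       ┃              
                ┃       [ ] README.md┃              
                ┃       [x] .gitignor┃              
                ┃     [x] cache.yaml ┃              
                ┃     [ ] package.jso┃              


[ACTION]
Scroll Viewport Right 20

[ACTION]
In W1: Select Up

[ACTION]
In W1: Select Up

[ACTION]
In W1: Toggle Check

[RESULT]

                                                    
                                                    
                                                    
                                                    
                                                    
                                                    
      ┏━━━━━━━━━━━━━━━━━━━━━━━━━━━━━━━━━━━━┓        
      ┃ CalendarWidget                     ┃        
      ┠────────────────────────────────────┨        
      ┃             April 2020             ┃        
      ┃Mo Tu We Th Fr Sa Su                ┃        
      ┃       1*  2  3*  4  5              ┃        
      ┃ 6  7  8 ┏━━━━━━━━━━━━━━━━━━━━┓     ┃        
      ┃13* 14* 1┃ CheckboxTree       ┃     ┃        
      ┃20 21 22*┠────────────────────┨     ┃        
      ┗━━━━━━━━━┃>[x] app/           ┃━━━━━┛        
                ┃   [x] config/      ┃              
                ┃     [x] Makefile   ┃              
                ┃     [x] lib/       ┃              
                ┃       [x] README.md┃              
                ┃       [x] .gitignor┃              
                ┃     [x] cache.yaml ┃              
                ┃     [x] package.jso┃              


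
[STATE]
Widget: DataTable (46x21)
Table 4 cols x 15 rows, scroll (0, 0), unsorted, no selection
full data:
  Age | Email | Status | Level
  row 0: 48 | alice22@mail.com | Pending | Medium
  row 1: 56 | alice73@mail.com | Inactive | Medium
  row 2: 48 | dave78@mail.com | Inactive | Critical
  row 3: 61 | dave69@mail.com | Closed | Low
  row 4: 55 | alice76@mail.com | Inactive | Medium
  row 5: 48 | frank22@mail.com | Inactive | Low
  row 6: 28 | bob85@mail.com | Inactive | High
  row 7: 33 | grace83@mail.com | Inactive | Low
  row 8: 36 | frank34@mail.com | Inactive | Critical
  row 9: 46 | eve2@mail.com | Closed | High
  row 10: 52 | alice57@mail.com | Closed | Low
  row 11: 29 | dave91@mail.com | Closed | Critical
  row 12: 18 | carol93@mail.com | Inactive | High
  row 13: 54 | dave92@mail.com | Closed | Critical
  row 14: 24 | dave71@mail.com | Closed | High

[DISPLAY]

Age│Email           │Status  │Level           
───┼────────────────┼────────┼────────        
48 │alice22@mail.com│Pending │Medium          
56 │alice73@mail.com│Inactive│Medium          
48 │dave78@mail.com │Inactive│Critical        
61 │dave69@mail.com │Closed  │Low             
55 │alice76@mail.com│Inactive│Medium          
48 │frank22@mail.com│Inactive│Low             
28 │bob85@mail.com  │Inactive│High            
33 │grace83@mail.com│Inactive│Low             
36 │frank34@mail.com│Inactive│Critical        
46 │eve2@mail.com   │Closed  │High            
52 │alice57@mail.com│Closed  │Low             
29 │dave91@mail.com │Closed  │Critical        
18 │carol93@mail.com│Inactive│High            
54 │dave92@mail.com │Closed  │Critical        
24 │dave71@mail.com │Closed  │High            
                                              
                                              
                                              
                                              


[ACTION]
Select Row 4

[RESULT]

Age│Email           │Status  │Level           
───┼────────────────┼────────┼────────        
48 │alice22@mail.com│Pending │Medium          
56 │alice73@mail.com│Inactive│Medium          
48 │dave78@mail.com │Inactive│Critical        
61 │dave69@mail.com │Closed  │Low             
>5 │alice76@mail.com│Inactive│Medium          
48 │frank22@mail.com│Inactive│Low             
28 │bob85@mail.com  │Inactive│High            
33 │grace83@mail.com│Inactive│Low             
36 │frank34@mail.com│Inactive│Critical        
46 │eve2@mail.com   │Closed  │High            
52 │alice57@mail.com│Closed  │Low             
29 │dave91@mail.com │Closed  │Critical        
18 │carol93@mail.com│Inactive│High            
54 │dave92@mail.com │Closed  │Critical        
24 │dave71@mail.com │Closed  │High            
                                              
                                              
                                              
                                              


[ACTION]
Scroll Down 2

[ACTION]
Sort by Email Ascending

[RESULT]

Age│Email          ▲│Status  │Level           
───┼────────────────┼────────┼────────        
48 │alice22@mail.com│Pending │Medium          
52 │alice57@mail.com│Closed  │Low             
56 │alice73@mail.com│Inactive│Medium          
55 │alice76@mail.com│Inactive│Medium          
>8 │bob85@mail.com  │Inactive│High            
18 │carol93@mail.com│Inactive│High            
61 │dave69@mail.com │Closed  │Low             
24 │dave71@mail.com │Closed  │High            
48 │dave78@mail.com │Inactive│Critical        
29 │dave91@mail.com │Closed  │Critical        
54 │dave92@mail.com │Closed  │Critical        
46 │eve2@mail.com   │Closed  │High            
48 │frank22@mail.com│Inactive│Low             
36 │frank34@mail.com│Inactive│Critical        
33 │grace83@mail.com│Inactive│Low             
                                              
                                              
                                              
                                              


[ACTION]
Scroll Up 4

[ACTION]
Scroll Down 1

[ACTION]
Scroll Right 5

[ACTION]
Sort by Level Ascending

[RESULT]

Age│Email           │Status  │Level  ▲        
───┼────────────────┼────────┼────────        
48 │dave78@mail.com │Inactive│Critical        
29 │dave91@mail.com │Closed  │Critical        
54 │dave92@mail.com │Closed  │Critical        
36 │frank34@mail.com│Inactive│Critical        
>8 │bob85@mail.com  │Inactive│High            
18 │carol93@mail.com│Inactive│High            
24 │dave71@mail.com │Closed  │High            
46 │eve2@mail.com   │Closed  │High            
52 │alice57@mail.com│Closed  │Low             
61 │dave69@mail.com │Closed  │Low             
48 │frank22@mail.com│Inactive│Low             
33 │grace83@mail.com│Inactive│Low             
48 │alice22@mail.com│Pending │Medium          
56 │alice73@mail.com│Inactive│Medium          
55 │alice76@mail.com│Inactive│Medium          
                                              
                                              
                                              
                                              


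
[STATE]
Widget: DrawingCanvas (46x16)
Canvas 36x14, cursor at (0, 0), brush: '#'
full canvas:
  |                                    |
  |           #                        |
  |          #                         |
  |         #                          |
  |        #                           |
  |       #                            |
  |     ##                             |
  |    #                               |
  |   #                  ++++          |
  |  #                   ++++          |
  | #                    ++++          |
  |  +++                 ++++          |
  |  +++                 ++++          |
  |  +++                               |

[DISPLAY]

+                                             
           #                                  
          #                                   
         #                                    
        #                                     
       #                                      
     ##                                       
    #                                         
   #                  ++++                    
  #                   ++++                    
 #                    ++++                    
  +++                 ++++                    
  +++                 ++++                    
  +++                                         
                                              
                                              


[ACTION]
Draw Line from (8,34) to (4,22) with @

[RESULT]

+                                             
           #                                  
          #                                   
         #                                    
        #             @@                      
       #                @@@                   
     ##                    @@@                
    #                         @@@             
   #                  ++++       @@           
  #                   ++++                    
 #                    ++++                    
  +++                 ++++                    
  +++                 ++++                    
  +++                                         
                                              
                                              


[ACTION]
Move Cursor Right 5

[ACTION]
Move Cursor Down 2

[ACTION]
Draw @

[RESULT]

                                              
           #                                  
     @    #                                   
         #                                    
        #             @@                      
       #                @@@                   
     ##                    @@@                
    #                         @@@             
   #                  ++++       @@           
  #                   ++++                    
 #                    ++++                    
  +++                 ++++                    
  +++                 ++++                    
  +++                                         
                                              
                                              


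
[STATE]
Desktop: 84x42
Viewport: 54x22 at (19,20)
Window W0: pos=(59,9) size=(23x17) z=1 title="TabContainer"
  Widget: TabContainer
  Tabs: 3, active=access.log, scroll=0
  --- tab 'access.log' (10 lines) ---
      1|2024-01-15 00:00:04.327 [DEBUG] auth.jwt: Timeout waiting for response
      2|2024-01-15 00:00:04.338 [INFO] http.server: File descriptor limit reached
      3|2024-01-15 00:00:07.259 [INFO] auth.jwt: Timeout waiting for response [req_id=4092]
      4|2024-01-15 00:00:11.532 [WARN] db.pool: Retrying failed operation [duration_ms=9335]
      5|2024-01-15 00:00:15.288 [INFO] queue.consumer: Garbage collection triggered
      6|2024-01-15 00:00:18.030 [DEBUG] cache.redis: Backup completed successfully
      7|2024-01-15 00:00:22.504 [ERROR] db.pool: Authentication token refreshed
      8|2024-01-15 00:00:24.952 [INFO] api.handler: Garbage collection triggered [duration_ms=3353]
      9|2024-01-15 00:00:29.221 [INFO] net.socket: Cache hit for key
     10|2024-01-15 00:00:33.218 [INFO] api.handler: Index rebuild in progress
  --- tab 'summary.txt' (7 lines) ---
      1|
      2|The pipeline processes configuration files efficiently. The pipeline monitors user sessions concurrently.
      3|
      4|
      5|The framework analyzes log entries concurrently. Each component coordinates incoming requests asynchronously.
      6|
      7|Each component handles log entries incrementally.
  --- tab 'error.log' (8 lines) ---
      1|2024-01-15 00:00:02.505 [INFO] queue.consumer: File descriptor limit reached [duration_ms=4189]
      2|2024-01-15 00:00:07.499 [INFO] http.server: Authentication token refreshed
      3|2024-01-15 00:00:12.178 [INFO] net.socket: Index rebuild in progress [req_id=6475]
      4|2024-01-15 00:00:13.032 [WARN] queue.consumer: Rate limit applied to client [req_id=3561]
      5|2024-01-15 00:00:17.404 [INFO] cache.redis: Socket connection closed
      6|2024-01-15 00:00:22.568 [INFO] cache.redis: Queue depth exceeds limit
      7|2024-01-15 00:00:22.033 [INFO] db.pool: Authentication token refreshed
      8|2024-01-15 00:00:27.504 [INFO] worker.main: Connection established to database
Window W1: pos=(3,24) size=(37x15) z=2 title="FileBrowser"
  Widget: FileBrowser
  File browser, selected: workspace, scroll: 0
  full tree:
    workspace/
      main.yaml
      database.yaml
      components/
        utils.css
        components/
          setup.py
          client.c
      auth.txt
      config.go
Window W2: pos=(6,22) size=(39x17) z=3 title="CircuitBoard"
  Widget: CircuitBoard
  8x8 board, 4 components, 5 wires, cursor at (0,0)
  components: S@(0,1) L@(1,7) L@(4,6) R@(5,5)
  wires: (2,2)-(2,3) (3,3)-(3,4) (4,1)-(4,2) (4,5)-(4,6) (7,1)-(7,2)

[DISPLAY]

                                        ┃2024-01-15 00
                                        ┃2024-01-15 00
━━━━━━━━━━━━━━━━━━━━━━━━━┓              ┃2024-01-15 00
d                        ┃              ┃2024-01-15 00
─────────────────────────┨              ┃             
 5 6 7                   ┃              ┗━━━━━━━━━━━━━
                         ┃                            
                         ┃                            
                    L    ┃                            
                         ┃                            
· ─ ·                    ┃                            
                         ┃                            
    · ─ ·                ┃                            
                         ┃                            
·           · ─ L        ┃                            
                         ┃                            
            R            ┃                            
                         ┃                            
━━━━━━━━━━━━━━━━━━━━━━━━━┛                            
                                                      
                                                      
                                                      


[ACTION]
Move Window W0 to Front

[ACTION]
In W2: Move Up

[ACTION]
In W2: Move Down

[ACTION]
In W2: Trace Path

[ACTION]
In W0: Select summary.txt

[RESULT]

                                        ┃Each componen
                                        ┃             
━━━━━━━━━━━━━━━━━━━━━━━━━┓              ┃             
d                        ┃              ┃             
─────────────────────────┨              ┃             
 5 6 7                   ┃              ┗━━━━━━━━━━━━━
                         ┃                            
                         ┃                            
                    L    ┃                            
                         ┃                            
· ─ ·                    ┃                            
                         ┃                            
    · ─ ·                ┃                            
                         ┃                            
·           · ─ L        ┃                            
                         ┃                            
            R            ┃                            
                         ┃                            
━━━━━━━━━━━━━━━━━━━━━━━━━┛                            
                                                      
                                                      
                                                      


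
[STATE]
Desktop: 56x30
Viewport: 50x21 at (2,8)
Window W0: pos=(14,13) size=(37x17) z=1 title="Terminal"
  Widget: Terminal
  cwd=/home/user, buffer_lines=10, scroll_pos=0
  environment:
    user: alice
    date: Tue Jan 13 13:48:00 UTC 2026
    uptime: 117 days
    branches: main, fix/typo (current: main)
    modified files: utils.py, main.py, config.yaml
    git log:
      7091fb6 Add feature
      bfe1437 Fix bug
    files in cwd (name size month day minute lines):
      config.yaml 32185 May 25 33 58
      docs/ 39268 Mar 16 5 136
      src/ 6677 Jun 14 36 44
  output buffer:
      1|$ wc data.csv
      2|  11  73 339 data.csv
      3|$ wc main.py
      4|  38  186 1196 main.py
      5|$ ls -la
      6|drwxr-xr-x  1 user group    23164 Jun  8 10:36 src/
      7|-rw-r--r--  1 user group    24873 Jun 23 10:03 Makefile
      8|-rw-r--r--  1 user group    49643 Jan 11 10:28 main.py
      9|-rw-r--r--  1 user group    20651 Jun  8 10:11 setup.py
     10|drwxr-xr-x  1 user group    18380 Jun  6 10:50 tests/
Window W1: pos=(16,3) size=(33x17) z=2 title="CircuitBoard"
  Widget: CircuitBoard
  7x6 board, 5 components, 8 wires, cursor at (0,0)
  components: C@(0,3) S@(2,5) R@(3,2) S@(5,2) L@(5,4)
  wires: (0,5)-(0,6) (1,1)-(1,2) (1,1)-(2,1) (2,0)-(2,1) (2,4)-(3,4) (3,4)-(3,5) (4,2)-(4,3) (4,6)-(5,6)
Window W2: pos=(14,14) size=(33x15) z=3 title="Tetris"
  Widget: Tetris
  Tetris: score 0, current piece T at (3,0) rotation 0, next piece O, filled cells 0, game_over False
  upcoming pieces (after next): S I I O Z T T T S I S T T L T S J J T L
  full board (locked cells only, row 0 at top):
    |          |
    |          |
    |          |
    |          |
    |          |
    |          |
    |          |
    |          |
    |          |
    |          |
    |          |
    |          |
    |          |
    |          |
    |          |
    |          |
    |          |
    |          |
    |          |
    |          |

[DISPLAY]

              ┃                               ┃   
              ┃1       · ─ ·                  ┃   
              ┃        │                      ┃   
              ┃2   · ─ ·           ·   S      ┃   
              ┃                    │          ┃   
            ┏━┃3           R       · ─ ·      ┃━┓ 
            ┏━━━━━━━━━━━━━━━━━━━━━━━━━━━━━━━┓ ┃ ┃ 
            ┃ Tetris                        ┃ ┃─┨ 
            ┠───────────────────────────────┨ ┃ ┃ 
            ┃          │Next:               ┃ ┃ ┃ 
            ┃          │▓▓                  ┃ ┃ ┃ 
            ┃          │▓▓                  ┃━┛ ┃ 
            ┃          │                    ┃   ┃ 
            ┃          │                    ┃4 J┃ 
            ┃          │                    ┃3 J┃ 
            ┃          │Score:              ┃3 J┃ 
            ┃          │0                   ┃1 J┃ 
            ┃          │                    ┃0 J┃ 
            ┃          │                    ┃   ┃ 
            ┃          │                    ┃   ┃ 
            ┗━━━━━━━━━━━━━━━━━━━━━━━━━━━━━━━┛   ┃ 


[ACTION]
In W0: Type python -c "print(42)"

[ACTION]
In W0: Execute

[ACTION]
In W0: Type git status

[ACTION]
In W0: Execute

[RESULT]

              ┃                               ┃   
              ┃1       · ─ ·                  ┃   
              ┃        │                      ┃   
              ┃2   · ─ ·           ·   S      ┃   
              ┃                    │          ┃   
            ┏━┃3           R       · ─ ·      ┃━┓ 
            ┏━━━━━━━━━━━━━━━━━━━━━━━━━━━━━━━┓ ┃ ┃ 
            ┃ Tetris                        ┃ ┃─┨ 
            ┠───────────────────────────────┨ ┃J┃ 
            ┃          │Next:               ┃ ┃J┃ 
            ┃          │▓▓                  ┃ ┃J┃ 
            ┃          │▓▓                  ┃━┛ ┃ 
            ┃          │                    ┃   ┃ 
            ┃          │                    ┃   ┃ 
            ┃          │                    ┃   ┃ 
            ┃          │Score:              ┃   ┃ 
            ┃          │0                   ┃   ┃ 
            ┃          │                    ┃   ┃ 
            ┃          │                    ┃   ┃ 
            ┃          │                    ┃   ┃ 
            ┗━━━━━━━━━━━━━━━━━━━━━━━━━━━━━━━┛   ┃ 


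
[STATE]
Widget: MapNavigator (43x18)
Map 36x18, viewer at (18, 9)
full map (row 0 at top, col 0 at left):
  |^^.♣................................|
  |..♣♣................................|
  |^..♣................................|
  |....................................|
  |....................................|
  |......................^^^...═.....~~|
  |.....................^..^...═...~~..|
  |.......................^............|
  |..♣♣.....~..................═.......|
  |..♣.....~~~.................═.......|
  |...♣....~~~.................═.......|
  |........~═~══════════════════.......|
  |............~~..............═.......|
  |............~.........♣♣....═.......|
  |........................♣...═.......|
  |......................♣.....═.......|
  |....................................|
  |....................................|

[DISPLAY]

   ^^.♣................................    
   ..♣♣................................    
   ^..♣................................    
   ....................................    
   ....................................    
   ......................^^^...═.....~~    
   .....................^..^...═...~~..    
   .......................^............    
   ..♣♣.....~..................═.......    
   ..♣.....~~~.......@.........═.......    
   ...♣....~~~.................═.......    
   ........~═~══════════════════.......    
   ............~~..............═.......    
   ............~.........♣♣....═.......    
   ........................♣...═.......    
   ......................♣.....═.......    
   ....................................    
   ....................................    


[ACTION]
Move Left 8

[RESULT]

           ^^.♣............................
           ..♣♣............................
           ^..♣............................
           ................................
           ................................
           ......................^^^...═...
           .....................^..^...═...
           .......................^........
           ..♣♣.....~..................═...
           ..♣.....~~@.................═...
           ...♣....~~~.................═...
           ........~═~══════════════════...
           ............~~..............═...
           ............~.........♣♣....═...
           ........................♣...═...
           ......................♣.....═...
           ................................
           ................................


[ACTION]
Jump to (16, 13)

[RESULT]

     ....................................  
     ......................^^^...═.....~~  
     .....................^..^...═...~~..  
     .......................^............  
     ..♣♣.....~..................═.......  
     ..♣.....~~~.................═.......  
     ...♣....~~~.................═.......  
     ........~═~══════════════════.......  
     ............~~..............═.......  
     ............~...@.....♣♣....═.......  
     ........................♣...═.......  
     ......................♣.....═.......  
     ....................................  
     ....................................  
                                           
                                           
                                           
                                           


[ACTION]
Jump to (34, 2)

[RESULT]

                                           
                                           
                                           
                                           
                                           
                                           
                                           
.......................                    
.......................                    
.....................@.                    
.......................                    
.......................                    
.........^^^...═.....~~                    
........^..^...═...~~..                    
..........^............                    
...............═.......                    
...............═.......                    
...............═.......                    


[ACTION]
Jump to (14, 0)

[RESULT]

                                           
                                           
                                           
                                           
                                           
                                           
                                           
                                           
                                           
       ^^.♣..........@.....................
       ..♣♣................................
       ^..♣................................
       ....................................
       ....................................
       ......................^^^...═.....~~
       .....................^..^...═...~~..
       .......................^............
       ..♣♣.....~..................═.......


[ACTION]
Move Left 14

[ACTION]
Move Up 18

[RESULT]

                                           
                                           
                                           
                                           
                                           
                                           
                                           
                                           
                                           
                     @^.♣..................
                     ..♣♣..................
                     ^..♣..................
                     ......................
                     ......................
                     ......................
                     .....................^
                     ......................
                     ..♣♣.....~............


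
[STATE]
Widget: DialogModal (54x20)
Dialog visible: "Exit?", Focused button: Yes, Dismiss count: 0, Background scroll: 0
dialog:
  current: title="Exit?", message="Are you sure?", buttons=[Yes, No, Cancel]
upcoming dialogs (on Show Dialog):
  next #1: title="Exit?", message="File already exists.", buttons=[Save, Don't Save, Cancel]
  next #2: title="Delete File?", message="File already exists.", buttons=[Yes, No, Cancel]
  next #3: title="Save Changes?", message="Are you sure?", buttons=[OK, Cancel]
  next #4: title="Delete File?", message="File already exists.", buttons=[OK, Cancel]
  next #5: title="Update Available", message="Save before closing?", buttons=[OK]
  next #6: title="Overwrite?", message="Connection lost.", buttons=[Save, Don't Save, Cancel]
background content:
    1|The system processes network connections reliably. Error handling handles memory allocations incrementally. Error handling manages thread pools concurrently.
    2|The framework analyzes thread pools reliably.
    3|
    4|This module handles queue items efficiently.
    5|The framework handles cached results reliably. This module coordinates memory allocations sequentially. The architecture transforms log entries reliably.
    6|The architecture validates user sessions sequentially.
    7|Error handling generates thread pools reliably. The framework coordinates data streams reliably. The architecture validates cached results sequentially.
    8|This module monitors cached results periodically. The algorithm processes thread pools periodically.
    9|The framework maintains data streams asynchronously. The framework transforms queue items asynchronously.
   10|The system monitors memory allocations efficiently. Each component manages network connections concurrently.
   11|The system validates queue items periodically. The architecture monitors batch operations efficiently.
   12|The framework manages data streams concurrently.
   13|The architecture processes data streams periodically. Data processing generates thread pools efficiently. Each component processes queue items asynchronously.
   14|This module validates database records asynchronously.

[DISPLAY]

The system processes network connections reliably. Err
The framework analyzes thread pools reliably.         
                                                      
This module handles queue items efficiently.          
The framework handles cached results reliably. This mo
The architecture validates user sessions sequentially.
Error handling generates thread pools reliably. The fr
This module mon┌─────────────────────┐riodically. The 
The framework m│        Exit?        │synchronously. T
The system moni│    Are you sure?    │ efficiently. Ea
The system vali│ [Yes]  No   Cancel  │dically. The arc
The framework m└─────────────────────┘currently.      
The architecture processes data streams periodically. 
This module validates database records asynchronously.
                                                      
                                                      
                                                      
                                                      
                                                      
                                                      


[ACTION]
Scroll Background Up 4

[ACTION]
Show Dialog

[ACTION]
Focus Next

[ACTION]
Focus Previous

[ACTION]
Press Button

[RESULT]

The system processes network connections reliably. Err
The framework analyzes thread pools reliably.         
                                                      
This module handles queue items efficiently.          
The framework handles cached results reliably. This mo
The architecture validates user sessions sequentially.
Error handling generates thread pools reliably. The fr
This module monitors cached results periodically. The 
The framework maintains data streams asynchronously. T
The system monitors memory allocations efficiently. Ea
The system validates queue items periodically. The arc
The framework manages data streams concurrently.      
The architecture processes data streams periodically. 
This module validates database records asynchronously.
                                                      
                                                      
                                                      
                                                      
                                                      
                                                      


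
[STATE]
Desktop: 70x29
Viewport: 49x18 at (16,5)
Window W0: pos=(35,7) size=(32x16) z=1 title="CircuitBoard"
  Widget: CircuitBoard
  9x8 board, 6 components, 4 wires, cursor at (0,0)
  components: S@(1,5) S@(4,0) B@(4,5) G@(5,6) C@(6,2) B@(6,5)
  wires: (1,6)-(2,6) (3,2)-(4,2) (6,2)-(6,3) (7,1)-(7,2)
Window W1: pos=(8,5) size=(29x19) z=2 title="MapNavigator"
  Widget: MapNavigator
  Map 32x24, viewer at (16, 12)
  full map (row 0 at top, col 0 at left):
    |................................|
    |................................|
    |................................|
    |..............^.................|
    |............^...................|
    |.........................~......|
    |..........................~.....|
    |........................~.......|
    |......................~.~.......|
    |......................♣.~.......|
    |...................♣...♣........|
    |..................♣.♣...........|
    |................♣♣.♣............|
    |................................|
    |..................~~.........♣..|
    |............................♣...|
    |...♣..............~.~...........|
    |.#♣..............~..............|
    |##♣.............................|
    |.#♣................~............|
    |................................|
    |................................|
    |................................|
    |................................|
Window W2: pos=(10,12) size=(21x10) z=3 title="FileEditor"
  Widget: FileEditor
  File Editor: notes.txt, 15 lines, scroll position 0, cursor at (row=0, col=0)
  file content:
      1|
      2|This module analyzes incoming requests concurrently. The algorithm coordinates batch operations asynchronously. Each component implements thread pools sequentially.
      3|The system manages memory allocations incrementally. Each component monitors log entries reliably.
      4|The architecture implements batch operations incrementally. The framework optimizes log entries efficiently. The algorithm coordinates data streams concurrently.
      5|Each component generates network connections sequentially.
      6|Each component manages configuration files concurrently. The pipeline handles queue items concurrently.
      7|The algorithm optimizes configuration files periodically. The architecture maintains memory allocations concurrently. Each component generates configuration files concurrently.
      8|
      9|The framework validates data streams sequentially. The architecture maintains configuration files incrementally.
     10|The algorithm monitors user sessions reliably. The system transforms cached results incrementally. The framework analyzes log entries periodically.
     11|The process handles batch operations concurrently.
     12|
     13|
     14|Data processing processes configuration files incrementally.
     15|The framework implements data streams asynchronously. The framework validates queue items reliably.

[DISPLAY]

━━━━━━━━━━━━━━━━━━━━┓                            
igator              ┃                            
────────────────────┨━━━━━━━━━━━━━━━━━━━━━━━━━━━━
...............~....┃CircuitBoard                
................~...┃────────────────────────────
..............~.....┃  0 1 2 3 4 5 6 7 8         
............~.~.....┃  [.]                       
━━━━━━━━━━━━━━┓.....┃                            
Editor        ┃.....┃                       S   ·
──────────────┨.....┃                           │
             ▲┃.....┃                           ·
module analyz█┃.....┃                            
ystem manages░┃....♣┃           ·                
rchitecture i░┃...♣.┃           │                
component gen░┃.....┃   S       ·           B    
component man▼┃.....┃                            
━━━━━━━━━━━━━━┛.....┃                           G
.........~..........┃━━━━━━━━━━━━━━━━━━━━━━━━━━━━


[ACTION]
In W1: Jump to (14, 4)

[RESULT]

━━━━━━━━━━━━━━━━━━━━┓                            
igator              ┃                            
────────────────────┨━━━━━━━━━━━━━━━━━━━━━━━━━━━━
                    ┃CircuitBoard                
                    ┃────────────────────────────
                    ┃  0 1 2 3 4 5 6 7 8         
....................┃  [.]                       
━━━━━━━━━━━━━━┓.....┃                            
Editor        ┃.....┃                       S   ·
──────────────┨.....┃                           │
             ▲┃.....┃                           ·
module analyz█┃..~..┃                            
ystem manages░┃...~.┃           ·                
rchitecture i░┃.~...┃           │                
component gen░┃.~...┃   S       ·           B    
component man▼┃.~...┃                            
━━━━━━━━━━━━━━┛♣....┃                           G
..........♣.♣.......┃━━━━━━━━━━━━━━━━━━━━━━━━━━━━


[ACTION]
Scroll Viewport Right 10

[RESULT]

━━━━━━━━━━━━━━━┓                                 
r              ┃                                 
───────────────┨━━━━━━━━━━━━━━━━━━━━━━━━━━━━━┓   
               ┃CircuitBoard                 ┃   
               ┃─────────────────────────────┨   
               ┃  0 1 2 3 4 5 6 7 8          ┃   
...............┃  [.]                        ┃   
━━━━━━━━━┓.....┃                             ┃   
r        ┃.....┃                       S   · ┃   
─────────┨.....┃                           │ ┃   
        ▲┃.....┃                           · ┃   
e analyz█┃..~..┃                             ┃   
 manages░┃...~.┃           ·                 ┃   
ecture i░┃.~...┃           │                 ┃   
nent gen░┃.~...┃   S       ·           B     ┃   
nent man▼┃.~...┃                             ┃   
━━━━━━━━━┛♣....┃                           G ┃   
.....♣.♣.......┃━━━━━━━━━━━━━━━━━━━━━━━━━━━━━┛   


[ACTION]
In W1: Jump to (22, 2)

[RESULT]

━━━━━━━━━━━━━━━┓                                 
r              ┃                                 
───────────────┨━━━━━━━━━━━━━━━━━━━━━━━━━━━━━┓   
               ┃CircuitBoard                 ┃   
               ┃─────────────────────────────┨   
               ┃  0 1 2 3 4 5 6 7 8          ┃   
               ┃  [.]                        ┃   
━━━━━━━━━┓     ┃                             ┃   
r        ┃.    ┃                       S   · ┃   
─────────┨.    ┃                           │ ┃   
        ▲┃.    ┃                           · ┃   
e analyz█┃.    ┃                             ┃   
 manages░┃.    ┃           ·                 ┃   
ecture i░┃.    ┃           │                 ┃   
nent gen░┃.    ┃   S       ·           B     ┃   
nent man▼┃.    ┃                             ┃   
━━━━━━━━━┛.    ┃                           G ┃   
.♣.~.......    ┃━━━━━━━━━━━━━━━━━━━━━━━━━━━━━┛   


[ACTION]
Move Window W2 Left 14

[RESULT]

━━━━━━━━━━━━━━━┓                                 
r              ┃                                 
───────────────┨━━━━━━━━━━━━━━━━━━━━━━━━━━━━━┓   
               ┃CircuitBoard                 ┃   
               ┃─────────────────────────────┨   
               ┃  0 1 2 3 4 5 6 7 8          ┃   
               ┃  [.]                        ┃   
               ┃                             ┃   
...........    ┃                       S   · ┃   
...........    ┃                           │ ┃   
.@.........    ┃                           · ┃   
...........    ┃                             ┃   
...........    ┃           ·                 ┃   
....~......    ┃           │                 ┃   
.....~.....    ┃   S       ·           B     ┃   
...~.......    ┃                             ┃   
.~.~.......    ┃                           G ┃   
.♣.~.......    ┃━━━━━━━━━━━━━━━━━━━━━━━━━━━━━┛   
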